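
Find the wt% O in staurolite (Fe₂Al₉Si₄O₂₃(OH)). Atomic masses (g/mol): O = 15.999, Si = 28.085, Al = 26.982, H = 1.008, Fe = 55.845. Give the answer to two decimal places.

45.08 mass %

Molar mass of Fe₂Al₉Si₄O₂₃(OH): 2×55.845 + 9×26.982 + 4×28.085 + 24×15.999 + 1×1.008 = 851.852 g/mol.
Mass of O per formula unit: 24 × 15.999 = 383.976 g.
Weight fraction O = 383.976 / 851.852 = 0.4508.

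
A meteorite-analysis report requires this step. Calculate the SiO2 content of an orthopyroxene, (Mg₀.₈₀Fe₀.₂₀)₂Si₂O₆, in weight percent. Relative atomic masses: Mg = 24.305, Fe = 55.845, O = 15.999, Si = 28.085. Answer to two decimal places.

56.31 wt%

Formula mass = 213.390 g/mol.
2 Si → 2.0000 mol SiO2 per formula unit; M(SiO2) = 60.083, so SiO2 mass = 120.166 g.
120.166/213.390 × 100 = 56.31 wt%.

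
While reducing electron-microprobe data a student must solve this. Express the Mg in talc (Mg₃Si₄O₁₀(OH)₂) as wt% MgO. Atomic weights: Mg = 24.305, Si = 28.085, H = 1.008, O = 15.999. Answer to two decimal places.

M(Mg₃Si₄O₁₀(OH)₂) = 379.259 g/mol; M(MgO) = 40.304 g/mol.
Moles MgO per formula unit = 3 Mg ÷ 1 = 3.0000.
MgO fraction = (3.0000 × 40.304) / 379.259 = 120.912/379.259 = 0.3188.

31.88 wt%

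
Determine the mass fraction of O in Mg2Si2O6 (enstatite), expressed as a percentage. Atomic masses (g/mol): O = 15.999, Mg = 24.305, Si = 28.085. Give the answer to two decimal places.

Molar mass of Mg2Si2O6: 2×24.305 + 2×28.085 + 6×15.999 = 200.774 g/mol.
Mass of O per formula unit: 6 × 15.999 = 95.994 g.
Weight fraction O = 95.994 / 200.774 = 0.4781.

47.81 weight percent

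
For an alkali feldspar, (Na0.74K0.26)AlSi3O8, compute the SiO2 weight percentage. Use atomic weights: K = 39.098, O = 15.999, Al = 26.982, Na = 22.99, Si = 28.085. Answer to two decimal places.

67.66 wt%

M((Na0.74K0.26)AlSi3O8) = 266.407 g/mol; M(SiO2) = 60.083 g/mol.
Moles SiO2 per formula unit = 3 Si ÷ 1 = 3.0000.
SiO2 fraction = (3.0000 × 60.083) / 266.407 = 180.249/266.407 = 0.6766.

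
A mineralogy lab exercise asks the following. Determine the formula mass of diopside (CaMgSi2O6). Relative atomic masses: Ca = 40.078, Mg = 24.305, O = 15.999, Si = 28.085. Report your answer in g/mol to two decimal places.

The formula mass is the sum 1×40.078 + 1×24.305 + 2×28.085 + 6×15.999.

216.55 g/mol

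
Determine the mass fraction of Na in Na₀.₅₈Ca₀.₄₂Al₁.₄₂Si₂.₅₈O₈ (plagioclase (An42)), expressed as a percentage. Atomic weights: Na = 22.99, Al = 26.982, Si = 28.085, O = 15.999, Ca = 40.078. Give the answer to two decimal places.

M(Na₀.₅₈Ca₀.₄₂Al₁.₄₂Si₂.₅₈O₈) = 268.933 g/mol.
Na contributes 0.58 × 22.99 = 13.334 g per mole.
13.334/268.933 = 0.0496 → 4.96%.

4.96 weight percent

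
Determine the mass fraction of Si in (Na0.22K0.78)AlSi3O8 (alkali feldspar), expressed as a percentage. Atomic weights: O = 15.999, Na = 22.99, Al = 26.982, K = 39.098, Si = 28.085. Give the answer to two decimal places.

Formula mass = 0.22*22.99 + 0.78*39.098 + 1*26.982 + 3*28.085 + 8*15.999 = 274.783 g/mol, of which 84.255 g is Si.
So Si makes up 84.255/274.783 = 0.3066 of the mass, i.e. 30.66%.

30.66 weight percent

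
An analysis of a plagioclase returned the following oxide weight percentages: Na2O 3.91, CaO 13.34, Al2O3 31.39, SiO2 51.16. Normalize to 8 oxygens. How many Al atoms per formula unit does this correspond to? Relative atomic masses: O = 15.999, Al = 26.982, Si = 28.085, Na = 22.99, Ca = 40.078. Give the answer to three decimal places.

3.91 wt% Na2O ÷ 61.979 g/mol = 0.06309 mol, giving 0.12618 Na and 0.06309 O.
13.34 wt% CaO ÷ 56.077 g/mol = 0.23789 mol, giving 0.23789 Ca and 0.23789 O.
31.39 wt% Al2O3 ÷ 101.961 g/mol = 0.30786 mol, giving 0.61572 Al and 0.92358 O.
51.16 wt% SiO2 ÷ 60.083 g/mol = 0.85149 mol, giving 0.85149 Si and 1.70298 O.
Oxygen sums to 2.92754; scaling by 8/2.92754 = 2.73267 puts the formula on 8 O.
Al: 0.61572 × 2.73267 = 1.683 atoms per formula unit.

1.683 Al apfu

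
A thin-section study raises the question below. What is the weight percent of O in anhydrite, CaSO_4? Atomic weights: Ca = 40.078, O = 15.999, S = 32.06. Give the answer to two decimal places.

Molar mass of CaSO_4: 1×40.078 + 1×32.06 + 4×15.999 = 136.134 g/mol.
Mass of O per formula unit: 4 × 15.999 = 63.996 g.
Weight fraction O = 63.996 / 136.134 = 0.4701.

47.01 weight percent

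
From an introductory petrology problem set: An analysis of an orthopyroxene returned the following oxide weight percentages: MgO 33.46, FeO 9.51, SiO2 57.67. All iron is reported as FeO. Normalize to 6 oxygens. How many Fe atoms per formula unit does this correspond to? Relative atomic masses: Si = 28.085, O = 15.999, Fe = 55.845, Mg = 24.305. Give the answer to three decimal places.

0.276 Fe apfu

MgO (M=40.304): mol = 0.83019; Mg = 0.83019, O = 0.83019.
FeO (M=71.844): mol = 0.13237; Fe = 0.13237, O = 0.13237.
SiO2 (M=60.083): mol = 0.95984; Si = 0.95984, O = 1.91968.
ΣO = 2.88224; factor = 6/ΣO = 2.08171.
Fe apfu = 0.13237 × 2.08171 = 0.276.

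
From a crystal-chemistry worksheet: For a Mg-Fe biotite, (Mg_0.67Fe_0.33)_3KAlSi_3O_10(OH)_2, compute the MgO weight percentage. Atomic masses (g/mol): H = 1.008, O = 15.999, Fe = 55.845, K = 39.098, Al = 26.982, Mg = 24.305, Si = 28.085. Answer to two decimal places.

18.06 wt%

Formula mass = 448.479 g/mol.
2.01 Mg → 2.0100 mol MgO per formula unit; M(MgO) = 40.304, so MgO mass = 81.011 g.
81.011/448.479 × 100 = 18.06 wt%.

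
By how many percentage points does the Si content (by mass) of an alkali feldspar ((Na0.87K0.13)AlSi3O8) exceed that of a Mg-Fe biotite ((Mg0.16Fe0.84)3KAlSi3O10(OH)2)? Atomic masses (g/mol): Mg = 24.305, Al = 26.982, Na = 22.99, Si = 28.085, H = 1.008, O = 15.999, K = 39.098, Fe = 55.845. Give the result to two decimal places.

First mineral: 84.255 g Si in 264.313 g formula = 31.88 wt% Si.
Second mineral: 84.255 g Si in 496.735 g formula = 16.96 wt% Si.
31.88% − 16.96% gives a difference of 14.92 percentage points.

14.92 percentage points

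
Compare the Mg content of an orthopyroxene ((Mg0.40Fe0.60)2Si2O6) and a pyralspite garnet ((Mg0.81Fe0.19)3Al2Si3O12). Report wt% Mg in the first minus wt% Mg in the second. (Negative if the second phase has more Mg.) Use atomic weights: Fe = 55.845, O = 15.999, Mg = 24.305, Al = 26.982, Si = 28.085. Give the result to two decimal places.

M((Mg0.40Fe0.60)2Si2O6) = 238.622 g/mol, so wt% Mg = 19.444/238.622 × 100 = 8.15%.
M((Mg0.81Fe0.19)3Al2Si3O12) = 421.100 g/mol, so wt% Mg = 59.061/421.100 × 100 = 14.03%.
8.15 − 14.03 = -5.88 pp.

-5.88 percentage points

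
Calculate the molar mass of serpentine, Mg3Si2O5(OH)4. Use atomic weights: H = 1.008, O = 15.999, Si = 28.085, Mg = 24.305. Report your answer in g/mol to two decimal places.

Mg: 3 × 24.305 = 72.9150
Si: 2 × 28.085 = 56.1700
O: 9 × 15.999 = 143.9910
H: 4 × 1.008 = 4.0320
Summing the contributions gives the formula mass.

277.11 g/mol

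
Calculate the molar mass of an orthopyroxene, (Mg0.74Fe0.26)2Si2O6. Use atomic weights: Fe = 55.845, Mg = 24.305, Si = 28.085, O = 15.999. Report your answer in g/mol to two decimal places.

Mg: 1.48 × 24.305 = 35.9714
Fe: 0.52 × 55.845 = 29.0394
Si: 2 × 28.085 = 56.1700
O: 6 × 15.999 = 95.9940
Summing the contributions gives the formula mass.

217.17 g/mol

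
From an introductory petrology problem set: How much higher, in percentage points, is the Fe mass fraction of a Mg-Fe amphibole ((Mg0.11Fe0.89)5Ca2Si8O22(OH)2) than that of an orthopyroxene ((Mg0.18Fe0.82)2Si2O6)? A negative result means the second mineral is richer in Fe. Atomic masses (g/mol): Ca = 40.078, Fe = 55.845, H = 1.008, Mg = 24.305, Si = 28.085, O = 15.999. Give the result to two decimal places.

M((Mg0.11Fe0.89)5Ca2Si8O22(OH)2) = 952.706 g/mol, so wt% Fe = 248.510/952.706 × 100 = 26.08%.
M((Mg0.18Fe0.82)2Si2O6) = 252.500 g/mol, so wt% Fe = 91.586/252.500 × 100 = 36.27%.
26.08 − 36.27 = -10.19 pp.

-10.19 percentage points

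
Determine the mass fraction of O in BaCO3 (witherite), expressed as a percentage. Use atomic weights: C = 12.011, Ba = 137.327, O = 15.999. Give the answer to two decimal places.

Formula mass = 1×137.327 + 1×12.011 + 3×15.999 = 197.335 g/mol, of which 47.997 g is O.
So O makes up 47.997/197.335 = 0.2432 of the mass, i.e. 24.32%.

24.32 mass %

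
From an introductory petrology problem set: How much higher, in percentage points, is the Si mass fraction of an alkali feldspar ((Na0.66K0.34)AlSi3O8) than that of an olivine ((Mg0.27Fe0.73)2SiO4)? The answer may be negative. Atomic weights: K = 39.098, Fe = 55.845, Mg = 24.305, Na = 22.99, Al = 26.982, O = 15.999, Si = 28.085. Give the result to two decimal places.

Si in (Na0.66K0.34)AlSi3O8: molar mass 267.696 g/mol; 3×28.085 = 84.255 g → 31.47 wt%.
Si in (Mg0.27Fe0.73)2SiO4: molar mass 186.739 g/mol; 1×28.085 = 28.085 g → 15.04 wt%.
Difference = 31.47 − 15.04 = 16.43 percentage points.

16.43 percentage points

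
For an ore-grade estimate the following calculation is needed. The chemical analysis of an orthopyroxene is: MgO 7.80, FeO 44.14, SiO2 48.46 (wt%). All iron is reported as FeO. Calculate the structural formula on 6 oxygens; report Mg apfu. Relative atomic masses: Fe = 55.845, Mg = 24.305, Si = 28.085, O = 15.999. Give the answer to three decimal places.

0.480 Mg apfu

MgO: 7.80/40.304 = 0.19353 mol → 0.19353 mol Mg, 0.19353 mol O.
FeO: 44.14/71.844 = 0.61439 mol → 0.61439 mol Fe, 0.61439 mol O.
SiO2: 48.46/60.083 = 0.80655 mol → 0.80655 mol Si, 1.61310 mol O.
Total oxygen = 2.42102 mol. Normalization factor = 6/2.42102 = 2.47829.
Mg per 6 O = 0.19353 × 2.47829 = 0.480.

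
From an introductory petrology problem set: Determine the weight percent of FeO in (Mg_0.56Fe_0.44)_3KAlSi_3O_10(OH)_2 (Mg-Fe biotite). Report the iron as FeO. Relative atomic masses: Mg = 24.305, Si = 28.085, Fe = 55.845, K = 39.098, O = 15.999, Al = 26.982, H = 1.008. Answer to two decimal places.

Formula mass = 458.887 g/mol.
1.32 Fe → 1.3200 mol FeO per formula unit; M(FeO) = 71.844, so FeO mass = 94.834 g.
94.834/458.887 × 100 = 20.67 wt%.

20.67 wt%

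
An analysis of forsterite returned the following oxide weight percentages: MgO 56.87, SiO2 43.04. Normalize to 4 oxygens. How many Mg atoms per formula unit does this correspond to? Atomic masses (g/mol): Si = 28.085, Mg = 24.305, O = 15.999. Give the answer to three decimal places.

56.87 wt% MgO ÷ 40.304 g/mol = 1.41103 mol, giving 1.41103 Mg and 1.41103 O.
43.04 wt% SiO2 ÷ 60.083 g/mol = 0.71634 mol, giving 0.71634 Si and 1.43268 O.
Oxygen sums to 2.84371; scaling by 4/2.84371 = 1.40661 puts the formula on 4 O.
Mg: 1.41103 × 1.40661 = 1.985 atoms per formula unit.

1.985 Mg apfu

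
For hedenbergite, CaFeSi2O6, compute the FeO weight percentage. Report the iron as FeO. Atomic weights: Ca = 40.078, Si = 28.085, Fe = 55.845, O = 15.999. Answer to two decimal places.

M(CaFeSi2O6) = 248.087 g/mol; M(FeO) = 71.844 g/mol.
Moles FeO per formula unit = 1 Fe ÷ 1 = 1.0000.
FeO fraction = (1.0000 × 71.844) / 248.087 = 71.844/248.087 = 0.2896.

28.96 wt%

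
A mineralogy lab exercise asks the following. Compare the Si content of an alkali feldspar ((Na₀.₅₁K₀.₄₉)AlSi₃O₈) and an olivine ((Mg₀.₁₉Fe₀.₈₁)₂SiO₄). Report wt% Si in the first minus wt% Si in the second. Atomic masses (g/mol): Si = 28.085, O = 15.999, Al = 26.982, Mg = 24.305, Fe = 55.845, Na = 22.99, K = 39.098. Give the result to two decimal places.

Si in (Na₀.₅₁K₀.₄₉)AlSi₃O₈: molar mass 270.112 g/mol; 3×28.085 = 84.255 g → 31.19 wt%.
Si in (Mg₀.₁₉Fe₀.₈₁)₂SiO₄: molar mass 191.786 g/mol; 1×28.085 = 28.085 g → 14.64 wt%.
Difference = 31.19 − 14.64 = 16.55 percentage points.

16.55 percentage points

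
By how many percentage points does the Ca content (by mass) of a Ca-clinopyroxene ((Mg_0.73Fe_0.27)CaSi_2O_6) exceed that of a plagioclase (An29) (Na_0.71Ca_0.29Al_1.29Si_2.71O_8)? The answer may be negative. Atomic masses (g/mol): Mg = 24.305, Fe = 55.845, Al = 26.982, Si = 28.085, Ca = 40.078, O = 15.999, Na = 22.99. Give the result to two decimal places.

First mineral: 40.078 g Ca in 225.063 g formula = 17.81 wt% Ca.
Second mineral: 11.623 g Ca in 266.855 g formula = 4.36 wt% Ca.
17.81% − 4.36% gives a difference of 13.45 percentage points.

13.45 percentage points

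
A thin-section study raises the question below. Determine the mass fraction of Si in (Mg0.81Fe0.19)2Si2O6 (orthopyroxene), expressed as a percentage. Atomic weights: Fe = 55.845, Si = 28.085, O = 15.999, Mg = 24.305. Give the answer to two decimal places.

26.40 wt%

M((Mg0.81Fe0.19)2Si2O6) = 212.759 g/mol.
Si contributes 2 × 28.085 = 56.170 g per mole.
56.170/212.759 = 0.2640 → 26.40%.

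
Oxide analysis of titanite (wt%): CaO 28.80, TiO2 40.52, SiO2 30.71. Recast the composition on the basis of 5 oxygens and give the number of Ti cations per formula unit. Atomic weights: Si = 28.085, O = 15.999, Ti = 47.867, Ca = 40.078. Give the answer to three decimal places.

CaO (M=56.077): mol = 0.51358; Ca = 0.51358, O = 0.51358.
TiO2 (M=79.865): mol = 0.50736; Ti = 0.50736, O = 1.01472.
SiO2 (M=60.083): mol = 0.51113; Si = 0.51113, O = 1.02226.
ΣO = 2.55056; factor = 5/ΣO = 1.96035.
Ti apfu = 0.50736 × 1.96035 = 0.995.

0.995 Ti apfu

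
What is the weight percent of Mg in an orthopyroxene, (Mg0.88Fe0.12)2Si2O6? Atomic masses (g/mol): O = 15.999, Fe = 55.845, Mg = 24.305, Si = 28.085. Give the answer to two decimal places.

20.53 wt%

M((Mg0.88Fe0.12)2Si2O6) = 208.344 g/mol.
Mg contributes 1.76 × 24.305 = 42.777 g per mole.
42.777/208.344 = 0.2053 → 20.53%.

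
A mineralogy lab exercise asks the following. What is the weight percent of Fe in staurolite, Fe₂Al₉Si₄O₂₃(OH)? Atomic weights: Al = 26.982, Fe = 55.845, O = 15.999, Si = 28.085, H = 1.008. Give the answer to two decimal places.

13.11 weight percent

Molar mass of Fe₂Al₉Si₄O₂₃(OH): 2*55.845 + 9*26.982 + 4*28.085 + 24*15.999 + 1*1.008 = 851.852 g/mol.
Mass of Fe per formula unit: 2 × 55.845 = 111.690 g.
Weight fraction Fe = 111.690 / 851.852 = 0.1311.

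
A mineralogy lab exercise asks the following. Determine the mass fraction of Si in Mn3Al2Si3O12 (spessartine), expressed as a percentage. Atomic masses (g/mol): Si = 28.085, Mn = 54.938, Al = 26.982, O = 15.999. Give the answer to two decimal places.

Molar mass of Mn3Al2Si3O12: 3*54.938 + 2*26.982 + 3*28.085 + 12*15.999 = 495.021 g/mol.
Mass of Si per formula unit: 3 × 28.085 = 84.255 g.
Weight fraction Si = 84.255 / 495.021 = 0.1702.

17.02 wt%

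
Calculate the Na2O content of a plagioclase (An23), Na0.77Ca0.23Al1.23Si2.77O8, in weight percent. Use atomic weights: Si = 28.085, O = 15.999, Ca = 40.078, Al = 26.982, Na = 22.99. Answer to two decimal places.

Molar mass of Na0.77Ca0.23Al1.23Si2.77O8 = 0.77×22.99 + 0.23×40.078 + 1.23×26.982 + 2.77×28.085 + 8×15.999 = 265.896 g/mol.
Each formula unit contains 0.77 Na, equivalent to 0.77/2 = 0.3850 mol Na2O.
M(Na2O) = 2×22.99 + 1×15.999 = 61.979 g/mol.
Mass of Na2O per formula unit = 0.3850 × 61.979 = 23.862 g.
Na2O wt% = 23.862 / 265.896 × 100 = 8.97%.

8.97 wt%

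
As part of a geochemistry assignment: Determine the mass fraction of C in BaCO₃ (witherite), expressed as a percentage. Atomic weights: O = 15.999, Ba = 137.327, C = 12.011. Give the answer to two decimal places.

Molar mass of BaCO₃: 1×137.327 + 1×12.011 + 3×15.999 = 197.335 g/mol.
Mass of C per formula unit: 1 × 12.011 = 12.011 g.
Weight fraction C = 12.011 / 197.335 = 0.0609.

6.09 wt%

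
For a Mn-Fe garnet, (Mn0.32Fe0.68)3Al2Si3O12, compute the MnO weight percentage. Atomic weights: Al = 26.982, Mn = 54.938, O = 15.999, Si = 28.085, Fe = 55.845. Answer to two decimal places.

13.71 wt%

Formula mass = 496.871 g/mol.
0.96 Mn → 0.9600 mol MnO per formula unit; M(MnO) = 70.937, so MnO mass = 68.100 g.
68.100/496.871 × 100 = 13.71 wt%.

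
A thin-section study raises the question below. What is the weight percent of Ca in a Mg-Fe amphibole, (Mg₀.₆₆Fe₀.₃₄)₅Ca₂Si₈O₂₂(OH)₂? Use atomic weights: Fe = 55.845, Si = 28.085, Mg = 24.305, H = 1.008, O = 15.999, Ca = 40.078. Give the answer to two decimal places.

9.26 weight percent

M((Mg₀.₆₆Fe₀.₃₄)₅Ca₂Si₈O₂₂(OH)₂) = 865.971 g/mol.
Ca contributes 2 × 40.078 = 80.156 g per mole.
80.156/865.971 = 0.0926 → 9.26%.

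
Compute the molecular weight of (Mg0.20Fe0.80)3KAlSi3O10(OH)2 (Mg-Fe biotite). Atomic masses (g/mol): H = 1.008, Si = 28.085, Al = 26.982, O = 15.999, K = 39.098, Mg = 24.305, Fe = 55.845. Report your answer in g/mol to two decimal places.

The formula mass is the sum 0.60×24.305 + 2.40×55.845 + 1×39.098 + 1×26.982 + 3×28.085 + 12×15.999 + 2×1.008.

492.95 g/mol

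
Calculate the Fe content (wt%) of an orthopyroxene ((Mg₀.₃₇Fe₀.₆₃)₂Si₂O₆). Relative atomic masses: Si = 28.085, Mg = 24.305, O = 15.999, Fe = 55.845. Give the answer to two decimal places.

29.26 wt%

M((Mg₀.₃₇Fe₀.₆₃)₂Si₂O₆) = 240.514 g/mol.
Fe contributes 1.26 × 55.845 = 70.365 g per mole.
70.365/240.514 = 0.2926 → 29.26%.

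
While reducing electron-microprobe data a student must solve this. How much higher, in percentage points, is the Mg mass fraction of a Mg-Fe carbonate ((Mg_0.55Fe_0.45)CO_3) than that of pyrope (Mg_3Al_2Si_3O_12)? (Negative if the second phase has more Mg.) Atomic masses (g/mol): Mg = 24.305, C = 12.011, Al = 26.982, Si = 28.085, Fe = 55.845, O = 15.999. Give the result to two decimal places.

Mg in (Mg_0.55Fe_0.45)CO_3: molar mass 98.506 g/mol; 0.55×24.305 = 13.368 g → 13.57 wt%.
Mg in Mg_3Al_2Si_3O_12: molar mass 403.122 g/mol; 3×24.305 = 72.915 g → 18.09 wt%.
Difference = 13.57 − 18.09 = -4.52 percentage points.

-4.52 percentage points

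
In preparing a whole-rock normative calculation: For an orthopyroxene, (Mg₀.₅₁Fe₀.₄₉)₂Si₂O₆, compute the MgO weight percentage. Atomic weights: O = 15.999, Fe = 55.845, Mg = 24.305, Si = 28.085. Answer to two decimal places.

17.74 wt%

M((Mg₀.₅₁Fe₀.₄₉)₂Si₂O₆) = 231.683 g/mol; M(MgO) = 40.304 g/mol.
Moles MgO per formula unit = 1.02 Mg ÷ 1 = 1.0200.
MgO fraction = (1.0200 × 40.304) / 231.683 = 41.110/231.683 = 0.1774.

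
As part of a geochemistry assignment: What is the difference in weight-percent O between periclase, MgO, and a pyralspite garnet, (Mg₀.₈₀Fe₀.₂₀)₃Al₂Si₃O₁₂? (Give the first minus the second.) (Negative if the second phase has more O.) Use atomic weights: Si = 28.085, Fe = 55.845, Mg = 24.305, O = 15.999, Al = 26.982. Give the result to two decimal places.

First mineral: 15.999 g O in 40.304 g formula = 39.70 wt% O.
Second mineral: 191.988 g O in 422.046 g formula = 45.49 wt% O.
39.70% − 45.49% gives a difference of -5.79 percentage points.

-5.79 percentage points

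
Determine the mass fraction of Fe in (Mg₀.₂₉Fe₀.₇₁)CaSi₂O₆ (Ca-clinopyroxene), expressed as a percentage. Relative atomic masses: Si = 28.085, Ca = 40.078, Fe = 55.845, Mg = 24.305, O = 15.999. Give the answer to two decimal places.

M((Mg₀.₂₉Fe₀.₇₁)CaSi₂O₆) = 238.940 g/mol.
Fe contributes 0.71 × 55.845 = 39.650 g per mole.
39.650/238.940 = 0.1659 → 16.59%.

16.59 mass %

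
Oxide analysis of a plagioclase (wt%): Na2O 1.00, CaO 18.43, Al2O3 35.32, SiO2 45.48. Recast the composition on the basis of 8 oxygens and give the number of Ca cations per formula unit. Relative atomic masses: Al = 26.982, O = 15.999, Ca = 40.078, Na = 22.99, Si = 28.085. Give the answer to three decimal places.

1.00 wt% Na2O ÷ 61.979 g/mol = 0.01613 mol, giving 0.03226 Na and 0.01613 O.
18.43 wt% CaO ÷ 56.077 g/mol = 0.32866 mol, giving 0.32866 Ca and 0.32866 O.
35.32 wt% Al2O3 ÷ 101.961 g/mol = 0.34641 mol, giving 0.69282 Al and 1.03923 O.
45.48 wt% SiO2 ÷ 60.083 g/mol = 0.75695 mol, giving 0.75695 Si and 1.51390 O.
Oxygen sums to 2.89792; scaling by 8/2.89792 = 2.76060 puts the formula on 8 O.
Ca: 0.32866 × 2.76060 = 0.907 atoms per formula unit.

0.907 Ca apfu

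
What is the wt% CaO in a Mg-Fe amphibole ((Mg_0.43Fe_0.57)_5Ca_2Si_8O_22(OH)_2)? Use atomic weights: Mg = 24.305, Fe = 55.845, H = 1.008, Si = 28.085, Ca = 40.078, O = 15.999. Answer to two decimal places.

12.43 wt%

M((Mg_0.43Fe_0.57)_5Ca_2Si_8O_22(OH)_2) = 902.242 g/mol; M(CaO) = 56.077 g/mol.
Moles CaO per formula unit = 2 Ca ÷ 1 = 2.0000.
CaO fraction = (2.0000 × 56.077) / 902.242 = 112.154/902.242 = 0.1243.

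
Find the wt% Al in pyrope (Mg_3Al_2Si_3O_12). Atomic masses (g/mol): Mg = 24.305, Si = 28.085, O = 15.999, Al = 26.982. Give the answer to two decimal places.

Molar mass of Mg_3Al_2Si_3O_12: 3×24.305 + 2×26.982 + 3×28.085 + 12×15.999 = 403.122 g/mol.
Mass of Al per formula unit: 2 × 26.982 = 53.964 g.
Weight fraction Al = 53.964 / 403.122 = 0.1339.

13.39 wt%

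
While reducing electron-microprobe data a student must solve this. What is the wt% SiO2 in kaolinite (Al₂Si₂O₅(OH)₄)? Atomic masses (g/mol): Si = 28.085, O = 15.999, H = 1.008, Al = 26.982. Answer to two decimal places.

M(Al₂Si₂O₅(OH)₄) = 258.157 g/mol; M(SiO2) = 60.083 g/mol.
Moles SiO2 per formula unit = 2 Si ÷ 1 = 2.0000.
SiO2 fraction = (2.0000 × 60.083) / 258.157 = 120.166/258.157 = 0.4655.

46.55 wt%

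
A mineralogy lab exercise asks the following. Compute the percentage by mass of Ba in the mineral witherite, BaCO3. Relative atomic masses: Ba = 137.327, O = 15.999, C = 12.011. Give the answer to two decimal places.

69.59 wt%

M(BaCO3) = 197.335 g/mol.
Ba contributes 1 × 137.327 = 137.327 g per mole.
137.327/197.335 = 0.6959 → 69.59%.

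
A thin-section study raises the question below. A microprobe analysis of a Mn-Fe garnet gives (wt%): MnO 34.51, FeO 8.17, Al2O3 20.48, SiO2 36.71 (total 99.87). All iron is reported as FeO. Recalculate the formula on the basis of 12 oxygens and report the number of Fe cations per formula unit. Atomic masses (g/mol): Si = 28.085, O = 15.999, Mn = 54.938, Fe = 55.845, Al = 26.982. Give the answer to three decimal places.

MnO (M=70.937): mol = 0.48649; Mn = 0.48649, O = 0.48649.
FeO (M=71.844): mol = 0.11372; Fe = 0.11372, O = 0.11372.
Al2O3 (M=101.961): mol = 0.20086; Al = 0.40172, O = 0.60258.
SiO2 (M=60.083): mol = 0.61099; Si = 0.61099, O = 1.22198.
ΣO = 2.42477; factor = 12/ΣO = 4.94892.
Fe apfu = 0.11372 × 4.94892 = 0.563.

0.563 Fe apfu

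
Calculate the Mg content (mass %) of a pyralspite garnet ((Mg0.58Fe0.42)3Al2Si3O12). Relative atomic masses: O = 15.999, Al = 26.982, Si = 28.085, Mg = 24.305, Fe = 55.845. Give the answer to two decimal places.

9.55 mass %

Formula mass = 1.74·24.305 + 1.26·55.845 + 2·26.982 + 3·28.085 + 12·15.999 = 442.862 g/mol, of which 42.291 g is Mg.
So Mg makes up 42.291/442.862 = 0.0955 of the mass, i.e. 9.55%.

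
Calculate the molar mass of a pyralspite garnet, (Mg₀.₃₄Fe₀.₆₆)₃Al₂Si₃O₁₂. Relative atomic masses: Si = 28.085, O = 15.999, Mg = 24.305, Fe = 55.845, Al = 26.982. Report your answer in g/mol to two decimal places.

465.57 g/mol

The formula mass is the sum 1.02(24.305) + 1.98(55.845) + 2(26.982) + 3(28.085) + 12(15.999).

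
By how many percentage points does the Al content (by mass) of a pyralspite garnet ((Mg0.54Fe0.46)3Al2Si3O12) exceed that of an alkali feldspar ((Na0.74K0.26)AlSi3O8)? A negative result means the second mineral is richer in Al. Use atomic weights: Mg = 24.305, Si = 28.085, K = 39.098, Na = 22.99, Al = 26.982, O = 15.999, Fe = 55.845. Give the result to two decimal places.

1.95 percentage points

Al in (Mg0.54Fe0.46)3Al2Si3O12: molar mass 446.647 g/mol; 2×26.982 = 53.964 g → 12.08 wt%.
Al in (Na0.74K0.26)AlSi3O8: molar mass 266.407 g/mol; 1×26.982 = 26.982 g → 10.13 wt%.
Difference = 12.08 − 10.13 = 1.95 percentage points.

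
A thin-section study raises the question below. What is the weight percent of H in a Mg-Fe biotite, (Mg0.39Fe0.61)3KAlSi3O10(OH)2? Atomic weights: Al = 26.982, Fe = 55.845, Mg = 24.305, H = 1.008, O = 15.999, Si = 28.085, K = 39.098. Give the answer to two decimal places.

0.42 weight percent

Molar mass of (Mg0.39Fe0.61)3KAlSi3O10(OH)2: 1.17·24.305 + 1.83·55.845 + 1·39.098 + 1·26.982 + 3·28.085 + 12·15.999 + 2·1.008 = 474.972 g/mol.
Mass of H per formula unit: 2 × 1.008 = 2.016 g.
Weight fraction H = 2.016 / 474.972 = 0.0042.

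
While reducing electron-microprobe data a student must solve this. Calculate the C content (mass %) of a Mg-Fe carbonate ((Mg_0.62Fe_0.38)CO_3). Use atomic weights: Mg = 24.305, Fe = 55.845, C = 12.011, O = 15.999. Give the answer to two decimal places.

Formula mass = 0.62·24.305 + 0.38·55.845 + 1·12.011 + 3·15.999 = 96.298 g/mol, of which 12.011 g is C.
So C makes up 12.011/96.298 = 0.1247 of the mass, i.e. 12.47%.

12.47 mass %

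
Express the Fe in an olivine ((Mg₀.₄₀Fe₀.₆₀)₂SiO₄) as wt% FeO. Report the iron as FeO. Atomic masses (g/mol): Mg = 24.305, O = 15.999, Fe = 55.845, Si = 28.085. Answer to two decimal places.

48.29 wt%

Formula mass = 178.539 g/mol.
1.20 Fe → 1.2000 mol FeO per formula unit; M(FeO) = 71.844, so FeO mass = 86.213 g.
86.213/178.539 × 100 = 48.29 wt%.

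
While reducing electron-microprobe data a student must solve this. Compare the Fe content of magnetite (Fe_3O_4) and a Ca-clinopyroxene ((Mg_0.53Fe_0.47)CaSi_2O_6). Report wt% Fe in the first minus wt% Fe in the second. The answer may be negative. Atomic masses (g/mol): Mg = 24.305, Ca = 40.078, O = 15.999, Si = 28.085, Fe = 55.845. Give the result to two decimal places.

First mineral: 167.535 g Fe in 231.531 g formula = 72.36 wt% Fe.
Second mineral: 26.247 g Fe in 231.371 g formula = 11.34 wt% Fe.
72.36% − 11.34% gives a difference of 61.02 percentage points.

61.02 percentage points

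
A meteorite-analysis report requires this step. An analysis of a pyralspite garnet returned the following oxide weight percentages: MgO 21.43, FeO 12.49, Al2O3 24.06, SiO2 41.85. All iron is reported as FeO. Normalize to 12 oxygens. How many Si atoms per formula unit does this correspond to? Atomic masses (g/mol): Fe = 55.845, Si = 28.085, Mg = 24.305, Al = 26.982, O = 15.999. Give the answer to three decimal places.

2.978 Si apfu

21.43 wt% MgO ÷ 40.304 g/mol = 0.53171 mol, giving 0.53171 Mg and 0.53171 O.
12.49 wt% FeO ÷ 71.844 g/mol = 0.17385 mol, giving 0.17385 Fe and 0.17385 O.
24.06 wt% Al2O3 ÷ 101.961 g/mol = 0.23597 mol, giving 0.47194 Al and 0.70791 O.
41.85 wt% SiO2 ÷ 60.083 g/mol = 0.69654 mol, giving 0.69654 Si and 1.39308 O.
Oxygen sums to 2.80655; scaling by 12/2.80655 = 4.27571 puts the formula on 12 O.
Si: 0.69654 × 4.27571 = 2.978 atoms per formula unit.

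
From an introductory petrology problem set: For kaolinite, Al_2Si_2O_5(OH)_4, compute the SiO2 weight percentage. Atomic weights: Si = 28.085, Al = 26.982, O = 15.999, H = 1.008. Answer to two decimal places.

46.55 wt%

Molar mass of Al_2Si_2O_5(OH)_4 = 2·26.982 + 2·28.085 + 9·15.999 + 4·1.008 = 258.157 g/mol.
Each formula unit contains 2 Si, equivalent to 2/1 = 2.0000 mol SiO2.
M(SiO2) = 1×28.085 + 2×15.999 = 60.083 g/mol.
Mass of SiO2 per formula unit = 2.0000 × 60.083 = 120.166 g.
SiO2 wt% = 120.166 / 258.157 × 100 = 46.55%.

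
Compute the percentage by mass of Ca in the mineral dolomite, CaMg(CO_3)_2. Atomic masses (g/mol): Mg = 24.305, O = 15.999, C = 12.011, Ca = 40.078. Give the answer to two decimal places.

21.73 wt%

Formula mass = 1×40.078 + 1×24.305 + 2×12.011 + 6×15.999 = 184.399 g/mol, of which 40.078 g is Ca.
So Ca makes up 40.078/184.399 = 0.2173 of the mass, i.e. 21.73%.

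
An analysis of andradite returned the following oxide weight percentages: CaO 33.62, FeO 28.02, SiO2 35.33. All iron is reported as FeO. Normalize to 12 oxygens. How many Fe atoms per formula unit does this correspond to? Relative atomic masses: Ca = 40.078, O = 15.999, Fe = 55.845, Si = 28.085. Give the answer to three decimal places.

2.161 Fe apfu

CaO: 33.62/56.077 = 0.59953 mol → 0.59953 mol Ca, 0.59953 mol O.
FeO: 28.02/71.844 = 0.39001 mol → 0.39001 mol Fe, 0.39001 mol O.
SiO2: 35.33/60.083 = 0.58802 mol → 0.58802 mol Si, 1.17604 mol O.
Total oxygen = 2.16558 mol. Normalization factor = 12/2.16558 = 5.54124.
Fe per 12 O = 0.39001 × 5.54124 = 2.161.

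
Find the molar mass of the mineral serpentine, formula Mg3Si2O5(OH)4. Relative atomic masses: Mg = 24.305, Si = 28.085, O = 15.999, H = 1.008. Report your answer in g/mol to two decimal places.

277.11 g/mol

Mg: 3 × 24.305 = 72.9150
Si: 2 × 28.085 = 56.1700
O: 9 × 15.999 = 143.9910
H: 4 × 1.008 = 4.0320
Summing the contributions gives the formula mass.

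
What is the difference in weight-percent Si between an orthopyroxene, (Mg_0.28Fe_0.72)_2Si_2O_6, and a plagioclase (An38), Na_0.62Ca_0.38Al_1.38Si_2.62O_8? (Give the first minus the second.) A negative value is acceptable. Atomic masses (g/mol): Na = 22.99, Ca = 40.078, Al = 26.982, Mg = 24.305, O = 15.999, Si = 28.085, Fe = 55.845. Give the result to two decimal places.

First mineral: 56.170 g Si in 246.192 g formula = 22.82 wt% Si.
Second mineral: 73.583 g Si in 268.293 g formula = 27.43 wt% Si.
22.82% − 27.43% gives a difference of -4.61 percentage points.

-4.61 percentage points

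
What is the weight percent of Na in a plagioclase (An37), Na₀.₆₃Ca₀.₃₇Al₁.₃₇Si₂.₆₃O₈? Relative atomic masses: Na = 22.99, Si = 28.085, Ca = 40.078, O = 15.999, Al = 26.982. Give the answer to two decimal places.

M(Na₀.₆₃Ca₀.₃₇Al₁.₃₇Si₂.₆₃O₈) = 268.133 g/mol.
Na contributes 0.63 × 22.99 = 14.484 g per mole.
14.484/268.133 = 0.0540 → 5.40%.

5.40 mass %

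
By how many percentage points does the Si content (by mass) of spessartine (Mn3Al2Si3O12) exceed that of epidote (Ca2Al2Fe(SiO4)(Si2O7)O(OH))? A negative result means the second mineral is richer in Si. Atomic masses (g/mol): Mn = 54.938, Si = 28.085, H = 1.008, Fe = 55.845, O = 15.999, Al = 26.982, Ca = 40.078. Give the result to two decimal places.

-0.42 percentage points

Si in Mn3Al2Si3O12: molar mass 495.021 g/mol; 3×28.085 = 84.255 g → 17.02 wt%.
Si in Ca2Al2Fe(SiO4)(Si2O7)O(OH): molar mass 483.215 g/mol; 3×28.085 = 84.255 g → 17.44 wt%.
Difference = 17.02 − 17.44 = -0.42 percentage points.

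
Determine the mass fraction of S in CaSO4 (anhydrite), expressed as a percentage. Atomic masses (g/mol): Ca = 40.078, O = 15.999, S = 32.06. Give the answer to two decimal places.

23.55 wt%

Formula mass = 1·40.078 + 1·32.06 + 4·15.999 = 136.134 g/mol, of which 32.060 g is S.
So S makes up 32.060/136.134 = 0.2355 of the mass, i.e. 23.55%.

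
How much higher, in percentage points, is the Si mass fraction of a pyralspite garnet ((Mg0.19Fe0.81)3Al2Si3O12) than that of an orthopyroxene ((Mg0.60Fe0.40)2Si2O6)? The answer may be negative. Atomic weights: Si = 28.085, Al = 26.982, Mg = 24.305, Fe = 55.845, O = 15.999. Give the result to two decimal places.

-7.29 percentage points

First mineral: 84.255 g Si in 479.764 g formula = 17.56 wt% Si.
Second mineral: 56.170 g Si in 226.006 g formula = 24.85 wt% Si.
17.56% − 24.85% gives a difference of -7.29 percentage points.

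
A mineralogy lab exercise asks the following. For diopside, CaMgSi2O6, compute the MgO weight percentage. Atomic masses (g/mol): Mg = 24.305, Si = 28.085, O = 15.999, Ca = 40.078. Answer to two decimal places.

18.61 wt%

Molar mass of CaMgSi2O6 = 1×40.078 + 1×24.305 + 2×28.085 + 6×15.999 = 216.547 g/mol.
Each formula unit contains 1 Mg, equivalent to 1/1 = 1.0000 mol MgO.
M(MgO) = 1×24.305 + 1×15.999 = 40.304 g/mol.
Mass of MgO per formula unit = 1.0000 × 40.304 = 40.304 g.
MgO wt% = 40.304 / 216.547 × 100 = 18.61%.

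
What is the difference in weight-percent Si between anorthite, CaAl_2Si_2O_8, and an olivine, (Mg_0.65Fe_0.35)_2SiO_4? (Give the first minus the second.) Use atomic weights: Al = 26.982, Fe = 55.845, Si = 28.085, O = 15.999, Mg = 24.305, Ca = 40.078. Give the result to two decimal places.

2.94 percentage points

First mineral: 56.170 g Si in 278.204 g formula = 20.19 wt% Si.
Second mineral: 28.085 g Si in 162.769 g formula = 17.25 wt% Si.
20.19% − 17.25% gives a difference of 2.94 percentage points.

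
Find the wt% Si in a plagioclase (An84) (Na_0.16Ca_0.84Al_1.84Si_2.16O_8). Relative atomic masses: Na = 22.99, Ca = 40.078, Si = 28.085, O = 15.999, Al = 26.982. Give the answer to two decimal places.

M(Na_0.16Ca_0.84Al_1.84Si_2.16O_8) = 275.646 g/mol.
Si contributes 2.16 × 28.085 = 60.664 g per mole.
60.664/275.646 = 0.2201 → 22.01%.

22.01 mass %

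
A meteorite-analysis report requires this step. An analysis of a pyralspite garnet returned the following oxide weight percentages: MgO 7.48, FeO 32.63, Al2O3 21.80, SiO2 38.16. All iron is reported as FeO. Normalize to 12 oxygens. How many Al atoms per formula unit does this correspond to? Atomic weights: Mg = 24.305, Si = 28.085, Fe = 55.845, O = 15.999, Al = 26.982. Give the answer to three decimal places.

2.011 Al apfu

7.48 wt% MgO ÷ 40.304 g/mol = 0.18559 mol, giving 0.18559 Mg and 0.18559 O.
32.63 wt% FeO ÷ 71.844 g/mol = 0.45418 mol, giving 0.45418 Fe and 0.45418 O.
21.80 wt% Al2O3 ÷ 101.961 g/mol = 0.21381 mol, giving 0.42762 Al and 0.64143 O.
38.16 wt% SiO2 ÷ 60.083 g/mol = 0.63512 mol, giving 0.63512 Si and 1.27024 O.
Oxygen sums to 2.55144; scaling by 12/2.55144 = 4.70323 puts the formula on 12 O.
Al: 0.42762 × 4.70323 = 2.011 atoms per formula unit.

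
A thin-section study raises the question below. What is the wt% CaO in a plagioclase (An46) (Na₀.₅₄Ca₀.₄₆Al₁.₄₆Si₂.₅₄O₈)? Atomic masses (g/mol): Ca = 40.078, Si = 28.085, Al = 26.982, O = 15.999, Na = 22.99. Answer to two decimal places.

Formula mass = 269.572 g/mol.
0.46 Ca → 0.4600 mol CaO per formula unit; M(CaO) = 56.077, so CaO mass = 25.795 g.
25.795/269.572 × 100 = 9.57 wt%.

9.57 wt%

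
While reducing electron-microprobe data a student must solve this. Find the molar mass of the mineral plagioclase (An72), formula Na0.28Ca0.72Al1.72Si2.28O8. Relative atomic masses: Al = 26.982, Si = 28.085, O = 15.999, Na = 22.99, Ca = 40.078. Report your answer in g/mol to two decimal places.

Na: 0.28 × 22.99 = 6.4372
Ca: 0.72 × 40.078 = 28.8562
Al: 1.72 × 26.982 = 46.4090
Si: 2.28 × 28.085 = 64.0338
O: 8 × 15.999 = 127.9920
Summing the contributions gives the formula mass.

273.73 g/mol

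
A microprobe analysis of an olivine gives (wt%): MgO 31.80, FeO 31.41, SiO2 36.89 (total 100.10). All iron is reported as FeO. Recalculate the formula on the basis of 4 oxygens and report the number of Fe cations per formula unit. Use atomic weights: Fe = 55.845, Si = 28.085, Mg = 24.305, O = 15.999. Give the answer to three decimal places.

0.713 Fe apfu

31.80 wt% MgO ÷ 40.304 g/mol = 0.78900 mol, giving 0.78900 Mg and 0.78900 O.
31.41 wt% FeO ÷ 71.844 g/mol = 0.43720 mol, giving 0.43720 Fe and 0.43720 O.
36.89 wt% SiO2 ÷ 60.083 g/mol = 0.61398 mol, giving 0.61398 Si and 1.22796 O.
Oxygen sums to 2.45416; scaling by 4/2.45416 = 1.62989 puts the formula on 4 O.
Fe: 0.43720 × 1.62989 = 0.713 atoms per formula unit.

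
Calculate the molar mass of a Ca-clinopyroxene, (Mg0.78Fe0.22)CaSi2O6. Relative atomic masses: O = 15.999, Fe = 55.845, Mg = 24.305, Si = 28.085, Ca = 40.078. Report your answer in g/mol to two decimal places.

223.49 g/mol

Mg: 0.78 × 24.305 = 18.9579
Fe: 0.22 × 55.845 = 12.2859
Ca: 1 × 40.078 = 40.0780
Si: 2 × 28.085 = 56.1700
O: 6 × 15.999 = 95.9940
Summing the contributions gives the formula mass.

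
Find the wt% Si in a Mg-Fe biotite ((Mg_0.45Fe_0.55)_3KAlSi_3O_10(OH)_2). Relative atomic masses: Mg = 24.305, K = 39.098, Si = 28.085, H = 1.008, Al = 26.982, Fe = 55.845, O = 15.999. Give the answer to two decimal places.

17.95 weight percent

Molar mass of (Mg_0.45Fe_0.55)_3KAlSi_3O_10(OH)_2: 1.35*24.305 + 1.65*55.845 + 1*39.098 + 1*26.982 + 3*28.085 + 12*15.999 + 2*1.008 = 469.295 g/mol.
Mass of Si per formula unit: 3 × 28.085 = 84.255 g.
Weight fraction Si = 84.255 / 469.295 = 0.1795.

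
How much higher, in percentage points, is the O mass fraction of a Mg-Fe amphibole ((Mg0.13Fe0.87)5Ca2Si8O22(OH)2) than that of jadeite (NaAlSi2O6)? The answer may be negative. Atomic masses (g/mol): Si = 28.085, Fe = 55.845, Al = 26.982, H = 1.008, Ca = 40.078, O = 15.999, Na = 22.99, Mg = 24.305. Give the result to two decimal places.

-7.05 percentage points

O in (Mg0.13Fe0.87)5Ca2Si8O22(OH)2: molar mass 949.552 g/mol; 24×15.999 = 383.976 g → 40.44 wt%.
O in NaAlSi2O6: molar mass 202.136 g/mol; 6×15.999 = 95.994 g → 47.49 wt%.
Difference = 40.44 − 47.49 = -7.05 percentage points.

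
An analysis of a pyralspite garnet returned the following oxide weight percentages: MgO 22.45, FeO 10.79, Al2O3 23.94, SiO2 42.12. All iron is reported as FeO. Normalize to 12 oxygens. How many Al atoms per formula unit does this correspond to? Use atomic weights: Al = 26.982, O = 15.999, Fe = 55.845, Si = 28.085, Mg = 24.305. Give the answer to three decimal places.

22.45 wt% MgO ÷ 40.304 g/mol = 0.55702 mol, giving 0.55702 Mg and 0.55702 O.
10.79 wt% FeO ÷ 71.844 g/mol = 0.15019 mol, giving 0.15019 Fe and 0.15019 O.
23.94 wt% Al2O3 ÷ 101.961 g/mol = 0.23480 mol, giving 0.46960 Al and 0.70440 O.
42.12 wt% SiO2 ÷ 60.083 g/mol = 0.70103 mol, giving 0.70103 Si and 1.40206 O.
Oxygen sums to 2.81367; scaling by 12/2.81367 = 4.26489 puts the formula on 12 O.
Al: 0.46960 × 4.26489 = 2.003 atoms per formula unit.

2.003 Al apfu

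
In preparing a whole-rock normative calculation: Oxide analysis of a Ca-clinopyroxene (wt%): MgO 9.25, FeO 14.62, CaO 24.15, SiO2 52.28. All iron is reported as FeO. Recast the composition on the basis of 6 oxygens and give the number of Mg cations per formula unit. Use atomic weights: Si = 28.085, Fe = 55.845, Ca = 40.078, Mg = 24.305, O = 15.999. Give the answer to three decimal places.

0.529 Mg apfu

9.25 wt% MgO ÷ 40.304 g/mol = 0.22951 mol, giving 0.22951 Mg and 0.22951 O.
14.62 wt% FeO ÷ 71.844 g/mol = 0.20350 mol, giving 0.20350 Fe and 0.20350 O.
24.15 wt% CaO ÷ 56.077 g/mol = 0.43066 mol, giving 0.43066 Ca and 0.43066 O.
52.28 wt% SiO2 ÷ 60.083 g/mol = 0.87013 mol, giving 0.87013 Si and 1.74026 O.
Oxygen sums to 2.60393; scaling by 6/2.60393 = 2.30421 puts the formula on 6 O.
Mg: 0.22951 × 2.30421 = 0.529 atoms per formula unit.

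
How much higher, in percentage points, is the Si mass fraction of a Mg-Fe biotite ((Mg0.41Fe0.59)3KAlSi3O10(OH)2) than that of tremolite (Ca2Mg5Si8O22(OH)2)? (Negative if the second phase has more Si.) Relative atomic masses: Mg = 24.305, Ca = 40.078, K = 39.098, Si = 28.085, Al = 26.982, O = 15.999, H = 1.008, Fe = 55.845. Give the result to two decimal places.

-9.85 percentage points

M((Mg0.41Fe0.59)3KAlSi3O10(OH)2) = 473.080 g/mol, so wt% Si = 84.255/473.080 × 100 = 17.81%.
M(Ca2Mg5Si8O22(OH)2) = 812.353 g/mol, so wt% Si = 224.680/812.353 × 100 = 27.66%.
17.81 − 27.66 = -9.85 pp.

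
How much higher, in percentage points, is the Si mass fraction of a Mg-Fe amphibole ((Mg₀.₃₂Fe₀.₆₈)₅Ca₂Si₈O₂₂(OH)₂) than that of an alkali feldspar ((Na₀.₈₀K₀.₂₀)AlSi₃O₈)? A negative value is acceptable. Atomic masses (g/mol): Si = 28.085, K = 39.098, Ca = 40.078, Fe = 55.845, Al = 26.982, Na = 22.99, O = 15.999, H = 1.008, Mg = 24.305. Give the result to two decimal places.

-7.31 percentage points

Si in (Mg₀.₃₂Fe₀.₆₈)₅Ca₂Si₈O₂₂(OH)₂: molar mass 919.589 g/mol; 8×28.085 = 224.680 g → 24.43 wt%.
Si in (Na₀.₈₀K₀.₂₀)AlSi₃O₈: molar mass 265.441 g/mol; 3×28.085 = 84.255 g → 31.74 wt%.
Difference = 24.43 − 31.74 = -7.31 percentage points.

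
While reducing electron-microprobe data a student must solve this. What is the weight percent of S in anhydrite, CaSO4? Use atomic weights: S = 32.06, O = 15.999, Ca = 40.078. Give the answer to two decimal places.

Formula mass = 1×40.078 + 1×32.06 + 4×15.999 = 136.134 g/mol, of which 32.060 g is S.
So S makes up 32.060/136.134 = 0.2355 of the mass, i.e. 23.55%.

23.55 mass %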